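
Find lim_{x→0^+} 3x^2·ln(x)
This is a 0·∞ indeterminate form at x → 0⁺.
Rewrite the product as 3·ln(x) / x^(-2) and apply L'Hôpital, or use the standard hierarchy x^(-2) ≫ |ln x| as x → 0⁺.
The indeterminate product → 0, so the limit = 0.

Final answer: 0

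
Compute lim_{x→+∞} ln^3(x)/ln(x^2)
This is an ∞/∞ indeterminate form as x → +∞.
Write ln(x^2) = 2·ln(x), reducing the quotient to ln^2(x)/2 → ∞.
Limit = ∞.

Final answer: ∞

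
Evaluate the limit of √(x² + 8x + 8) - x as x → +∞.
This is an ∞ − ∞ indeterminate form.
Multiply and divide by the conjugate √(x²+8x + 8) + x; the x² terms cancel, leaving (8x + 8)/(√(x²+8x + 8)+x) → 8/2 = 4.
Limit = 4.

Final answer: 4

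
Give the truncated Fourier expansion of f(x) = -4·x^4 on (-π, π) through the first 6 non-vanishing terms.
(-192 + 32·π^2)·cos(x) + (12 - 8·π^2)·cos(2·x) + (-64/27 + 32·π^2/9)·cos(3·x) + (3/4 - 2·π^2)·cos(4·x) + (-192/625 + 32·π^2/25)·cos(5·x) - 4·π^4/5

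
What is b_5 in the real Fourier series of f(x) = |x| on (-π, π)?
b_5 = (1/π) ∫_{-π}^{π} f(x)·sin(5x) dx.
Evaluate the integral (use parity and integration by parts as needed): b_5 = 0.

Final answer: 0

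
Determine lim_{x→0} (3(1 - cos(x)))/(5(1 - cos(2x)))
Both numerator and denominator → 0 as x → 0; this is a 0/0 indeterminate form.
Expand each to leading order near x = 0: numerator ~ 3·x^2/2, denominator ~ 10·x^2.
The limit of the ratio is 3/20.

Final answer: 3/20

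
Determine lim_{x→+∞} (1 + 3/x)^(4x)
As x → +∞: write (1 + 3/x)^(4x) = ((1 + 3/x)^x)^4 → (e^3)^4 = e^12.
Limit = e^(12).

Final answer: e^(12)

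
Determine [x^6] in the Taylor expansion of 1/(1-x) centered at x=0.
Expand to order 6: 1/(1-x) = x^6 + x^5 + x^4 + x^3 + x^2 + x + 1 + O(x^7).
The coefficient of x^6 is 1.

Final answer: 1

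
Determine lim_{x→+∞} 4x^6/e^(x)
This is an ∞/∞ indeterminate form as x → +∞.
The exponential denominator e^(x) dominates the polynomial numerator (e^x ≫ x^6 as x → ∞), so the quotient → 0.
Limit = 0.

Final answer: 0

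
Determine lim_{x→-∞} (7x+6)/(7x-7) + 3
Evaluate the dominant behaviour as x → -∞; each term tends to a finite value or vanishes.
Limit = 4.

Final answer: 4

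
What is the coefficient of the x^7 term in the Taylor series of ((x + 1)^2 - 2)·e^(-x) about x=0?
Expand to order 7: ((x + 1)^2 - 2)·e^(-x) = -3·x^7/560 + 17·x^6/720 - 3·x^5/40 + x^4/8 + x^3/6 - 3·x^2/2 + 3·x - 1 + O(x^8).
The coefficient of x^7 is -3/560.

Final answer: -3/560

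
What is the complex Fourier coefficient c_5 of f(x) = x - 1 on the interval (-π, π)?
Compute the real Fourier coefficients first: a_5 = 0, b_5 = 2/5.
Then c_5 = (a_5 − i·b_5)/2 = -i/5.

Final answer: -i/5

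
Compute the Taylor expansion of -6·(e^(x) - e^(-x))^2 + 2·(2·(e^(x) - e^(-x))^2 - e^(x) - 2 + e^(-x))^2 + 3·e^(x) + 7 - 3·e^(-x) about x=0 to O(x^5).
304·x^4/3 - 181·x^3/3 - 80·x^2 + 22·x + 15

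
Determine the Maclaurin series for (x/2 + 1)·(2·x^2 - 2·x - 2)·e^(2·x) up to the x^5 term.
4·x^5/5 - 4·x^4/3 - 17·x^3/3 - 9·x^2 - 7·x - 2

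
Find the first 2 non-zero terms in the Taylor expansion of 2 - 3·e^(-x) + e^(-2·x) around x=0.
x^2/2 + x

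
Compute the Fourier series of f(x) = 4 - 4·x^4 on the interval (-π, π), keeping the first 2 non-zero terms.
(-192 + 32·π^2)·cos(x) - 4·π^4/5 + 4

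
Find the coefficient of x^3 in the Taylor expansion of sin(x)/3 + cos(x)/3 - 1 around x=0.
Expand to order 3: sin(x)/3 + cos(x)/3 - 1 = -x^3/18 - x^2/6 + x/3 - 2/3 + O(x^4).
The coefficient of x^3 is -1/18.

Final answer: -1/18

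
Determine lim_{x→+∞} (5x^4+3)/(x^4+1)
This is an ∞/∞ indeterminate form as x → +∞.
Divide numerator and denominator by x^4 and let the lower-order terms vanish; the leading terms give 5/1 = 5.
Limit = 5.

Final answer: 5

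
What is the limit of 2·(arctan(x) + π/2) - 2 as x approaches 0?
Direct substitution at x = 0 gives -2 + π.

Final answer: -2 + π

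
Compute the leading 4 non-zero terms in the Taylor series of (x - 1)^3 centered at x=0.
x^3 - 3·x^2 + 3·x - 1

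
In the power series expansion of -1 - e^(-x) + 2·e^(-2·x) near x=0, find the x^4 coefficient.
Expand to order 4: -1 - e^(-x) + 2·e^(-2·x) = 31·x^4/24 - 5·x^3/2 + 7·x^2/2 - 3·x + O(x^5).
The coefficient of x^4 is 31/24.

Final answer: 31/24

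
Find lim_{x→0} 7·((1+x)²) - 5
Direct substitution at x = 0 gives 2.

Final answer: 2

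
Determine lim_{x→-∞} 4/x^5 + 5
Evaluate the dominant behaviour as x → -∞; each term tends to a finite value or vanishes.
Limit = 5.

Final answer: 5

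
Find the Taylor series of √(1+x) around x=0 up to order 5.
7·x^5/256 - 5·x^4/128 + x^3/16 - x^2/8 + x/2 + 1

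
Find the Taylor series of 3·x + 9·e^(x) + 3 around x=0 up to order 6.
x^6/80 + 3·x^5/40 + 3·x^4/8 + 3·x^3/2 + 9·x^2/2 + 12·x + 12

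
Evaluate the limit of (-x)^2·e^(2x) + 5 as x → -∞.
The product is a 0·∞ indeterminate form at x → -∞.
Rewrite the product as (-x)^2 / e^(-2x) (an ∞/∞ form) and apply L'Hôpital, or use the standard hierarchy e^(2|x|) ≫ |(-x)^2| as x → -∞.
The indeterminate product → 0, so the limit = 5.

Final answer: 5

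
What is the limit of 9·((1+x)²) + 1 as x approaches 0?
Direct substitution at x = 0 gives 10.

Final answer: 10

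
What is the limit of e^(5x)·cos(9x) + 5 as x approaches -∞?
Evaluate the dominant behaviour as x → -∞; each term tends to a finite value or vanishes.
Limit = 5.

Final answer: 5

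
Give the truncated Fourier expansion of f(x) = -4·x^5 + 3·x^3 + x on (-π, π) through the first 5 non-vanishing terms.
(-994 - 8·π^4 + 166·π^2)·sin(x) + (-23·π^2 + 67/2 + 4·π^4)·sin(2·x) + (-8·π^4/3 - 374/81 + 214·π^2/27)·sin(3·x) + (-4·π^2 + 1 + 2·π^4)·sin(4·x) + (-8·π^4/5 - 122/625 + 62·π^2/25)·sin(5·x)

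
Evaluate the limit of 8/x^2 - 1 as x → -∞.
Evaluate the dominant behaviour as x → -∞; each term tends to a finite value or vanishes.
Limit = -1.

Final answer: -1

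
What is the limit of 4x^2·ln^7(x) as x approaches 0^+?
This is a 0·∞ indeterminate form at x → 0⁺.
Rewrite the product as 4·ln^7(x) / x^(-2) and apply L'Hôpital, or use the standard hierarchy x^(-2) ≫ |ln x|^7 as x → 0⁺.
The indeterminate product → 0, so the limit = 0.

Final answer: 0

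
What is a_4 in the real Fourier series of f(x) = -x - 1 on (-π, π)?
a_4 = (1/π) ∫_{-π}^{π} f(x)·cos(4x) dx.
Evaluate the integral (use parity and integration by parts as needed): a_4 = 0.

Final answer: 0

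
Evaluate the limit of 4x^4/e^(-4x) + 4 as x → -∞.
The quotient is an ∞/∞ indeterminate form as x → -∞.
Compare growth rates of the dominant terms (exponentials ≫ polynomials ≫ logarithms), or apply L'Hôpital's rule; the quotient → 0.
Adding the constant: 0 + 4 = 4. Limit = 4.

Final answer: 4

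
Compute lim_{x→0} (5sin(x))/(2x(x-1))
Both numerator and denominator → 0 as x → 0; this is a 0/0 indeterminate form.
Expand each to leading order near x = 0: numerator ~ 5·x, denominator ~ -2·x.
The limit of the ratio is -5/2.

Final answer: -5/2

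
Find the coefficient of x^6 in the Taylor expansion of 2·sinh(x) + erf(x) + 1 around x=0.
Expand to order 6: 2·sinh(x) + erf(x) + 1 = x^5·(1/60 + 1/(5·√(π))) + x^3·(1/3 - 2/(3·√(π))) + x·(2/√(π) + 2) + 1 + O(x^7).
The coefficient of x^6 is 0.

Final answer: 0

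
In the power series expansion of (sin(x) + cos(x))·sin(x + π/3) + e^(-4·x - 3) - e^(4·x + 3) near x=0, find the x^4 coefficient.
Expand to order 4: (sin(x) + cos(x))·sin(x + π/3) + e^(-4·x - 3) - e^(4·x + 3) = x^4·(-32·e^(3)/3 - 1/6 + √(3)/6 + 32·e^(-3)/3) + x^3·(-32·e^(3)/3 - √(3)/3 - 32·e^(-3)/3 - 1/3) + x^2·(-8·e^(3) - √(3)/2 + 8·e^(-3) + 1/2) + x·(-4·e^(3) - 4·e^(-3) + 1/2 + √(3)/2) - e^(3) + e^(-3) + √(3)/2 + O(x^5).
The coefficient of x^4 is -32·e^(3)/3 - 1/6 + √(3)/6 + 32·e^(-3)/3.

Final answer: -32·e^(3)/3 - 1/6 + √(3)/6 + 32·e^(-3)/3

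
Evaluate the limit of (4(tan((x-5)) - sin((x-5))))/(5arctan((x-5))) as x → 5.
Both numerator and denominator → 0 as x → 5; this is a 0/0 indeterminate form.
Expand each to leading order near x = 5: numerator ~ 2·(x - 5)^3, denominator ~ 5·(x - 5).
The limit of the ratio is 0.

Final answer: 0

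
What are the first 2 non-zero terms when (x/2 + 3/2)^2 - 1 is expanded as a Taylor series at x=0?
3·x/2 + 5/4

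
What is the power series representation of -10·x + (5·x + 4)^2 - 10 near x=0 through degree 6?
25·x^2 + 30·x + 6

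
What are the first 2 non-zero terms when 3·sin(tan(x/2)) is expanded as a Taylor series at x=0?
x^3/16 + 3·x/2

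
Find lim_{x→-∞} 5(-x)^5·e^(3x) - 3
The product is a 0·∞ indeterminate form at x → -∞.
Rewrite the product as 5(-x)^5 / e^(-3x) (an ∞/∞ form) and apply L'Hôpital, or use the standard hierarchy e^(3|x|) ≫ |(-x)^5| as x → -∞.
The indeterminate product → 0, so the limit = -3.

Final answer: -3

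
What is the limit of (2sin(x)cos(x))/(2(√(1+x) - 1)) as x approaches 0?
Both numerator and denominator → 0 as x → 0; this is a 0/0 indeterminate form.
Expand each to leading order near x = 0: numerator ~ 2·x, denominator ~ x.
The limit of the ratio is 2.

Final answer: 2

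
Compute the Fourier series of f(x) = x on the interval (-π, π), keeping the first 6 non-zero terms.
2·sin(x) - sin(2·x) + 2·sin(3·x)/3 - sin(4·x)/2 + 2·sin(5·x)/5 - sin(6·x)/3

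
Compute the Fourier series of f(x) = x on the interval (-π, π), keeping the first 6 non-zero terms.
2·sin(x) - sin(2·x) + 2·sin(3·x)/3 - sin(4·x)/2 + 2·sin(5·x)/5 - sin(6·x)/3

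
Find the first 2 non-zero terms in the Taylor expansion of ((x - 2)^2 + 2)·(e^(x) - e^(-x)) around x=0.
-8·x^2 + 12·x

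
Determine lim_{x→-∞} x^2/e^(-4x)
This is an ∞/∞ indeterminate form as x → -∞.
Compare growth rates of the dominant terms (exponentials ≫ polynomials ≫ logarithms), or apply L'Hôpital's rule; the quotient → 0.
Limit = 0.

Final answer: 0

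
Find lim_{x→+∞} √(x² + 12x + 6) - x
This is an ∞ − ∞ indeterminate form.
Multiply and divide by the conjugate √(x²+12x + 6) + x; the x² terms cancel, leaving (12x + 6)/(√(x²+12x + 6)+x) → 12/2 = 6.
Limit = 6.

Final answer: 6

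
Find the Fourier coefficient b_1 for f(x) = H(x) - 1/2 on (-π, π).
b_1 = (1/π) ∫_{-π}^{π} f(x)·sin(1x) dx.
Evaluate the integral (use parity and integration by parts as needed): b_1 = 2/π.

Final answer: 2/π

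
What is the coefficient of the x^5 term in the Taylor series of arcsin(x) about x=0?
Expand to order 5: arcsin(x) = 3·x^5/40 + x^3/6 + x + O(x^6).
The coefficient of x^5 is 3/40.

Final answer: 3/40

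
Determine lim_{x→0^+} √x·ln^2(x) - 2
The product is a 0·∞ indeterminate form at x → 0⁺.
Rewrite the product as ln^2(x) / x^(-1/2) and apply L'Hôpital, or use the standard hierarchy x^(-1/2) ≫ |ln x|^2 as x → 0⁺.
The indeterminate product → 0, so the limit = -2.

Final answer: -2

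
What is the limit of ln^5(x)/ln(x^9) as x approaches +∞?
This is an ∞/∞ indeterminate form as x → +∞.
Write ln(x^9) = 9·ln(x), reducing the quotient to ln^4(x)/9 → ∞.
Limit = ∞.

Final answer: ∞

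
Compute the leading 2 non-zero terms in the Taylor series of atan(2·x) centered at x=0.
-8·x^3/3 + 2·x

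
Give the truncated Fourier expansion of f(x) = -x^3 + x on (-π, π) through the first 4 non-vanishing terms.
(14 - 2·π^2)·sin(x) + (-5/2 + π^2)·sin(2·x) + (10/9 - 2·π^2/3)·sin(3·x) + (-11/16 + π^2/2)·sin(4·x)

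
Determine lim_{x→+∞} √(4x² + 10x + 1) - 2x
As x → +∞: multiply by the conjugate to get (10x+1)/(√(4x²+10x+1)+2x); the denominator ~ 4x, so the limit is 10/4 = 5/2.
Limit = 5/2.

Final answer: 5/2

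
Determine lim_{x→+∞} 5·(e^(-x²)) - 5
Evaluate the dominant behaviour as x → +∞; each term tends to a finite value or vanishes.
Limit = -5.

Final answer: -5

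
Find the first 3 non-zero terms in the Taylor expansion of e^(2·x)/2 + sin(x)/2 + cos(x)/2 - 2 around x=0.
3·x^2/4 + 3·x/2 - 1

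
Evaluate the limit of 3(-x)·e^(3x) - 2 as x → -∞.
The product is a 0·∞ indeterminate form at x → -∞.
Rewrite the product as 3(-x) / e^(-3x) (an ∞/∞ form) and apply L'Hôpital, or use the standard hierarchy e^(3|x|) ≫ |(-x)| as x → -∞.
The indeterminate product → 0, so the limit = -2.

Final answer: -2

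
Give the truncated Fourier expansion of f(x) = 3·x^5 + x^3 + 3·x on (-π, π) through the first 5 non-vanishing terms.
(-118·π^2 + 6·π^4 + 714)·sin(x) + (-3·π^4 - 24 + 14·π^2)·sin(2·x) + (-34·π^2/9 + 122/27 + 2·π^4)·sin(3·x) + (-3·π^4/2 - 129/64 + 11·π^2/8)·sin(4·x) + (-14·π^2/25 + 834/625 + 6·π^4/5)·sin(5·x)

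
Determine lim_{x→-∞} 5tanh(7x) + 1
Evaluate the dominant behaviour as x → -∞; each term tends to a finite value or vanishes.
Limit = -4.

Final answer: -4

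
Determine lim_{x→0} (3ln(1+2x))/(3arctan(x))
Both numerator and denominator → 0 as x → 0; this is a 0/0 indeterminate form.
Expand each to leading order near x = 0: numerator ~ 6·x, denominator ~ 3·x.
The limit of the ratio is 2.

Final answer: 2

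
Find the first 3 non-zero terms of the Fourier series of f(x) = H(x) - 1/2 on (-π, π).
2·sin(x)/π + 2·sin(3·x)/(3·π) + 2·sin(5·x)/(5·π)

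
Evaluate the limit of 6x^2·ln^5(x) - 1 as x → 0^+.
The product is a 0·∞ indeterminate form at x → 0⁺.
Rewrite the product as 6·ln^5(x) / x^(-2) and apply L'Hôpital, or use the standard hierarchy x^(-2) ≫ |ln x|^5 as x → 0⁺.
The indeterminate product → 0, so the limit = -1.

Final answer: -1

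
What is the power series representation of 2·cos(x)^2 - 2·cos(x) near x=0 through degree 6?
-31·x^6/360 + 7·x^4/12 - x^2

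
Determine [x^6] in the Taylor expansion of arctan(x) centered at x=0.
Expand to order 6: arctan(x) = x^5/5 - x^3/3 + x + O(x^7).
The coefficient of x^6 is 0.

Final answer: 0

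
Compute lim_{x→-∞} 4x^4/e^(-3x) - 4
The quotient is an ∞/∞ indeterminate form as x → -∞.
Compare growth rates of the dominant terms (exponentials ≫ polynomials ≫ logarithms), or apply L'Hôpital's rule; the quotient → 0.
Adding the constant: 0 - 4 = -4. Limit = -4.

Final answer: -4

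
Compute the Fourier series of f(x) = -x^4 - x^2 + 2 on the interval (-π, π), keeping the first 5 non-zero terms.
(-44 + 8·π^2)·cos(x) + (2 - 2·π^2)·cos(2·x) + (-4/27 + 8·π^2/9)·cos(3·x) + (-π^2/2 - 1/16)·cos(4·x) - π^4/5 - π^2/3 + 2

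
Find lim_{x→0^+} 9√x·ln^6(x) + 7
The product is a 0·∞ indeterminate form at x → 0⁺.
Rewrite the product as 9·ln^6(x) / x^(-1/2) and apply L'Hôpital, or use the standard hierarchy x^(-1/2) ≫ |ln x|^6 as x → 0⁺.
The indeterminate product → 0, so the limit = 7.

Final answer: 7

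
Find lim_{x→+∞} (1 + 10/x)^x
As x → +∞: this is the defining limit (1 + 10/x)^x → e^10.
Limit = e^(10).

Final answer: e^(10)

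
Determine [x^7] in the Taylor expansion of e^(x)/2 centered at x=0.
Expand to order 7: e^(x)/2 = x^7/10080 + x^6/1440 + x^5/240 + x^4/48 + x^3/12 + x^2/4 + x/2 + 1/2 + O(x^8).
The coefficient of x^7 is 1/10080.

Final answer: 1/10080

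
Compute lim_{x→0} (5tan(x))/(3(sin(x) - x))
Both numerator and denominator → 0 as x → 0; this is a 0/0 indeterminate form.
Expand each to leading order near x = 0: numerator ~ 5·x, denominator ~ -x^3/2.
The limit of the ratio is -∞.

Final answer: -∞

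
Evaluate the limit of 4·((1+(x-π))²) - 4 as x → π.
Direct substitution at x = π gives 0.

Final answer: 0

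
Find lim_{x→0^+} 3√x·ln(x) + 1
The product is a 0·∞ indeterminate form at x → 0⁺.
Rewrite the product as 3·ln(x) / x^(-1/2) and apply L'Hôpital, or use the standard hierarchy x^(-1/2) ≫ |ln x| as x → 0⁺.
The indeterminate product → 0, so the limit = 1.

Final answer: 1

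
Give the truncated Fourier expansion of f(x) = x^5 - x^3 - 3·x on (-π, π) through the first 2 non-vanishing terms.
(-42·π^2 + 2·π^4 + 246)·sin(x) + (-π^4 - 6 + 6·π^2)·sin(2·x)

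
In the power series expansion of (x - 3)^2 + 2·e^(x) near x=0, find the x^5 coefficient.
Expand to order 5: (x - 3)^2 + 2·e^(x) = x^5/60 + x^4/12 + x^3/3 + 2·x^2 - 4·x + 11 + O(x^6).
The coefficient of x^5 is 1/60.

Final answer: 1/60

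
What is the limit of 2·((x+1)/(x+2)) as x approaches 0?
Direct substitution at x = 0 gives 1.

Final answer: 1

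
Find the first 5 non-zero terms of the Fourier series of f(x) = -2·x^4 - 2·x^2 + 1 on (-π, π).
(-88 + 16·π^2)·cos(x) + (4 - 4·π^2)·cos(2·x) + (-8/27 + 16·π^2/9)·cos(3·x) + (-π^2 - 1/8)·cos(4·x) - 2·π^4/5 - 2·π^2/3 + 1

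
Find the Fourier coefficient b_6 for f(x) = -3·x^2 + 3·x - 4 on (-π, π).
b_6 = (1/π) ∫_{-π}^{π} f(x)·sin(6x) dx.
Evaluate the integral (use parity and integration by parts as needed): b_6 = -1.

Final answer: -1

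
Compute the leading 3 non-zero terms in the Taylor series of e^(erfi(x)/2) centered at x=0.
x^2/(2·π) + x/√(π) + 1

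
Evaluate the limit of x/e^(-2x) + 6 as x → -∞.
The quotient is an ∞/∞ indeterminate form as x → -∞.
Compare growth rates of the dominant terms (exponentials ≫ polynomials ≫ logarithms), or apply L'Hôpital's rule; the quotient → 0.
Adding the constant: 0 + 6 = 6. Limit = 6.

Final answer: 6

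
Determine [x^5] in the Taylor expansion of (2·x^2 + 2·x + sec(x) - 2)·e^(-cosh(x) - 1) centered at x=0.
Expand to order 5: (2·x^2 + 2·x + sec(x) - 2)·e^(-cosh(x) - 1) = x^5·e^(-2)/6 - 9·x^4·e^(-2)/8 - x^3·e^(-2) + 3·x^2·e^(-2) + 2·x·e^(-2) - e^(-2) + O(x^6).
The coefficient of x^5 is e^(-2)/6.

Final answer: e^(-2)/6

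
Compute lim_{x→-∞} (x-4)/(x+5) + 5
Evaluate the dominant behaviour as x → -∞; each term tends to a finite value or vanishes.
Limit = 6.

Final answer: 6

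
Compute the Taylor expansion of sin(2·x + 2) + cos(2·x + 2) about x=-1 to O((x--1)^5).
1 + 2·(x + 1) - 2·(x + 1)^2 - 4·(x + 1)^3/3 + 2·(x + 1)^4/3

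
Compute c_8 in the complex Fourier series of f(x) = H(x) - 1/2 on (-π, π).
Compute the real Fourier coefficients first: a_8 = 0, b_8 = 0.
Then c_8 = (a_8 − i·b_8)/2 = 0.

Final answer: 0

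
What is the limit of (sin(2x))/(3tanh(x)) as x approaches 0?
Both numerator and denominator → 0 as x → 0; this is a 0/0 indeterminate form.
Expand each to leading order near x = 0: numerator ~ 2·x, denominator ~ 3·x.
The limit of the ratio is 2/3.

Final answer: 2/3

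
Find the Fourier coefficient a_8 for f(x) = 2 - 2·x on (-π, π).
a_8 = (1/π) ∫_{-π}^{π} f(x)·cos(8x) dx.
Evaluate the integral (use parity and integration by parts as needed): a_8 = 0.

Final answer: 0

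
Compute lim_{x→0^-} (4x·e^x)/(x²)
Both numerator and denominator → 0 as x → 0^-; this is a 0/0 indeterminate form.
Expand each to leading order near x = 0: numerator ~ 4·x, denominator ~ x^2.
The limit of the ratio is -∞.

Final answer: -∞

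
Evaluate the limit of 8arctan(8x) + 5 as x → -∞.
Evaluate the dominant behaviour as x → -∞; each term tends to a finite value or vanishes.
Limit = 5 - 4·π.

Final answer: 5 - 4·π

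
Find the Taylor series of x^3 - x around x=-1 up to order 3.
2·(x + 1) - 3·(x + 1)^2 + (x + 1)^3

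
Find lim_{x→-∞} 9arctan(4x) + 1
Evaluate the dominant behaviour as x → -∞; each term tends to a finite value or vanishes.
Limit = 1 - 9·π/2.

Final answer: 1 - 9·π/2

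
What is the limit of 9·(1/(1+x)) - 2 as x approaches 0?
Direct substitution at x = 0 gives 7.

Final answer: 7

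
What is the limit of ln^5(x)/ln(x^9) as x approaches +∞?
This is an ∞/∞ indeterminate form as x → +∞.
Write ln(x^9) = 9·ln(x), reducing the quotient to ln^4(x)/9 → ∞.
Limit = ∞.

Final answer: ∞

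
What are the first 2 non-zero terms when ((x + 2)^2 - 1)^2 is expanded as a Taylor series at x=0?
24·x + 9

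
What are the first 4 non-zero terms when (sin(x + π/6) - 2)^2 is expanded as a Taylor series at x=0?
-x^4/4 + 3·x^2/2 - 3·√(3)·x/2 + 9/4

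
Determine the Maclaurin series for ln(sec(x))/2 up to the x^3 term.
x^2/4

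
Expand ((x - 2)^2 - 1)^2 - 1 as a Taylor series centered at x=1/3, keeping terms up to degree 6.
175/81 - 320·(x - 1/3)/27 + 44·(x - 1/3)^2/3 - 20·(x - 1/3)^3/3 + (x - 1/3)^4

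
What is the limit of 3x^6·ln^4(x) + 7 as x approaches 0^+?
The product is a 0·∞ indeterminate form at x → 0⁺.
Rewrite the product as 3·ln^4(x) / x^(-6) and apply L'Hôpital, or use the standard hierarchy x^(-6) ≫ |ln x|^4 as x → 0⁺.
The indeterminate product → 0, so the limit = 7.

Final answer: 7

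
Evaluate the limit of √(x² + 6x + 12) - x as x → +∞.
As x → +∞: multiply by the conjugate to get (6x+12)/(√(x²+6x+12)+x); the denominator ~ 2x, so the limit is 6/2 = 3.
Limit = 3.

Final answer: 3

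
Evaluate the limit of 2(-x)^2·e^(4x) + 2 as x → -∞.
The product is a 0·∞ indeterminate form at x → -∞.
Rewrite the product as 2(-x)^2 / e^(-4x) (an ∞/∞ form) and apply L'Hôpital, or use the standard hierarchy e^(4|x|) ≫ |(-x)^2| as x → -∞.
The indeterminate product → 0, so the limit = 2.

Final answer: 2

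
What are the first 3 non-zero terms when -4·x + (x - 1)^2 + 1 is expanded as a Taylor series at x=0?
x^2 - 6·x + 2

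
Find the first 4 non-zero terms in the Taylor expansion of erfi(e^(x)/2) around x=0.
13·x^3·e^(1/4)/(24·√(π)) + 3·x^2·e^(1/4)/(4·√(π)) + x·e^(1/4)/√(π) + erfi(1/2)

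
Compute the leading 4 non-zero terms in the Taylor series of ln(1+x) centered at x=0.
-x^4/4 + x^3/3 - x^2/2 + x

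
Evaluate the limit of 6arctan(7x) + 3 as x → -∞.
Evaluate the dominant behaviour as x → -∞; each term tends to a finite value or vanishes.
Limit = 3 - 3·π.

Final answer: 3 - 3·π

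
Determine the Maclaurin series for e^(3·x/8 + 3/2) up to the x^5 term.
81·x^5·e^(3/2)/1310720 + 27·x^4·e^(3/2)/32768 + 9·x^3·e^(3/2)/1024 + 9·x^2·e^(3/2)/128 + 3·x·e^(3/2)/8 + e^(3/2)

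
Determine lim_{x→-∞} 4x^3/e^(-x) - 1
The quotient is an ∞/∞ indeterminate form as x → -∞.
Compare growth rates of the dominant terms (exponentials ≫ polynomials ≫ logarithms), or apply L'Hôpital's rule; the quotient → 0.
Adding the constant: 0 - 1 = -1. Limit = -1.

Final answer: -1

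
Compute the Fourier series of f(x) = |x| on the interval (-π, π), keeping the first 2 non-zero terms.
-4·cos(x)/π + π/2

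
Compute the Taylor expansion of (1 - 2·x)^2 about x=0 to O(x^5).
4·x^2 - 4·x + 1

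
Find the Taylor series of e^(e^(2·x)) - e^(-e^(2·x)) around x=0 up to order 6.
x^6·(4·e^(-1)/5 + 812·e/45) + x^5·(8·e^(-1)/15 + 208·e/15) + x^4·(-2·e^(-1)/3 + 10·e) + x^3·(-4·e^(-1)/3 + 20·e/3) + 4·e·x^2 + x·(2·e^(-1) + 2·e) - e^(-1) + e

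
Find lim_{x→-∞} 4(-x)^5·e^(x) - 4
The product is a 0·∞ indeterminate form at x → -∞.
Rewrite the product as 4(-x)^5 / e^(-x) (an ∞/∞ form) and apply L'Hôpital, or use the standard hierarchy e^(|x|) ≫ |(-x)^5| as x → -∞.
The indeterminate product → 0, so the limit = -4.

Final answer: -4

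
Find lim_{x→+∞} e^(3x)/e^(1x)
This is an ∞/∞ indeterminate form as x → +∞.
Rewrite e^(3x)/e^(1x) = e^((3−1)x) = e^(2x); the exponent coefficient is 2 > 0 so e^(2x) → ∞.
Limit = ∞.

Final answer: ∞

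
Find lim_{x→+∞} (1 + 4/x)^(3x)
As x → +∞: write (1 + 4/x)^(3x) = ((1 + 4/x)^x)^3 → (e^4)^3 = e^12.
Limit = e^(12).

Final answer: e^(12)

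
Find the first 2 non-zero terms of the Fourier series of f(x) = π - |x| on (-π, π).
4·cos(x)/π + π/2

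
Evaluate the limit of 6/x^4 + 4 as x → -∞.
Evaluate the dominant behaviour as x → -∞; each term tends to a finite value or vanishes.
Limit = 4.

Final answer: 4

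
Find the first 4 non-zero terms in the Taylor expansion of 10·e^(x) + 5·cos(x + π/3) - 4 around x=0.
x^3·(5·√(3)/12 + 5/3) + 15·x^2/4 + x·(10 - 5·√(3)/2) + 17/2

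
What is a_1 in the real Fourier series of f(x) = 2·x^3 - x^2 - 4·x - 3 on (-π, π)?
a_1 = (1/π) ∫_{-π}^{π} f(x)·cos(1x) dx.
Evaluate the integral (use parity and integration by parts as needed): a_1 = 4.

Final answer: 4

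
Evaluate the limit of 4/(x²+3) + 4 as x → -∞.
Evaluate the dominant behaviour as x → -∞; each term tends to a finite value or vanishes.
Limit = 4.

Final answer: 4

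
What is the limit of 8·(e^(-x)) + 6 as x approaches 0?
Direct substitution at x = 0 gives 14.

Final answer: 14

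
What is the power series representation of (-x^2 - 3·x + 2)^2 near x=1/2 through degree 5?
1/16 - 2·(x - 1/2) + 31·(x - 1/2)^2/2 + 8·(x - 1/2)^3 + (x - 1/2)^4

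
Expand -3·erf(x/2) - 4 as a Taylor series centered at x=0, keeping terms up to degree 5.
-3·x^5/(160·√(π)) + x^3/(4·√(π)) - 3·x/√(π) - 4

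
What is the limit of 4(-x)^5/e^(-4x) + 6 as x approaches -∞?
The quotient is an ∞/∞ indeterminate form as x → -∞.
Compare growth rates of the dominant terms (exponentials ≫ polynomials ≫ logarithms), or apply L'Hôpital's rule; the quotient → 0.
Adding the constant: 0 + 6 = 6. Limit = 6.

Final answer: 6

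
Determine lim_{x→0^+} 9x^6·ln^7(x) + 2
The product is a 0·∞ indeterminate form at x → 0⁺.
Rewrite the product as 9·ln^7(x) / x^(-6) and apply L'Hôpital, or use the standard hierarchy x^(-6) ≫ |ln x|^7 as x → 0⁺.
The indeterminate product → 0, so the limit = 2.

Final answer: 2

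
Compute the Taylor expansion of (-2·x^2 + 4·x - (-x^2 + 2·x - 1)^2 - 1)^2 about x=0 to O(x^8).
-8·x^7 + 32·x^6 - 80·x^5 + 132·x^4 - 144·x^3 + 96·x^2 - 32·x + 4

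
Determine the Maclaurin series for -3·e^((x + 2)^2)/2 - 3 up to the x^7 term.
-2801·x^7·e^(4)/105 - 1847·x^6·e^(4)/60 - 159·x^5·e^(4)/5 - 115·x^4·e^(4)/4 - 22·x^3·e^(4) - 27·x^2·e^(4)/2 - 6·x·e^(4) - 3·e^(4)/2 - 3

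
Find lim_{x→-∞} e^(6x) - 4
Evaluate the dominant behaviour as x → -∞; each term tends to a finite value or vanishes.
Limit = -4.

Final answer: -4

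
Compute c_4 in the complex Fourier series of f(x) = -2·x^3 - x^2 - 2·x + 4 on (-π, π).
Compute the real Fourier coefficients first: a_4 = -1/4, b_4 = 5/8 + π^2.
Then c_4 = (a_4 − i·b_4)/2 = -1/8 - i·π^2/2 - 5·i/16.

Final answer: -1/8 - i·π^2/2 - 5·i/16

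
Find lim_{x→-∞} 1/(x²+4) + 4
Evaluate the dominant behaviour as x → -∞; each term tends to a finite value or vanishes.
Limit = 4.

Final answer: 4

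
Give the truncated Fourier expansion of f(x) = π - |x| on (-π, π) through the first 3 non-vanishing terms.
4·cos(x)/π + 4·cos(3·x)/(9·π) + π/2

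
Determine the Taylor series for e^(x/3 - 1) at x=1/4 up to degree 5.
e^(-11/12) + e^(-11/12)·(x - 1/4)/3 + e^(-11/12)·(x - 1/4)^2/18 + e^(-11/12)·(x - 1/4)^3/162 + e^(-11/12)·(x - 1/4)^4/1944 + e^(-11/12)·(x - 1/4)^5/29160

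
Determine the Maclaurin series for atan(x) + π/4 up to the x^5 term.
x^5/5 - x^3/3 + x + π/4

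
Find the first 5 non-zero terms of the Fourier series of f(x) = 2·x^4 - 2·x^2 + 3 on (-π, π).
(104 - 16·π^2)·cos(x) + (-8 + 4·π^2)·cos(2·x) + (56/27 - 16·π^2/9)·cos(3·x) + (-7/8 + π^2)·cos(4·x) - 2·π^2/3 + 3 + 2·π^4/5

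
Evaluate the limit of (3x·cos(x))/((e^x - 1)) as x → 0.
Both numerator and denominator → 0 as x → 0; this is a 0/0 indeterminate form.
Expand each to leading order near x = 0: numerator ~ 3·x, denominator ~ x.
The limit of the ratio is 3.

Final answer: 3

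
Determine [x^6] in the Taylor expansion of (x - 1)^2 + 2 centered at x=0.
Expand to order 6: (x - 1)^2 + 2 = x^2 - 2·x + 3 + O(x^7).
The coefficient of x^6 is 0.

Final answer: 0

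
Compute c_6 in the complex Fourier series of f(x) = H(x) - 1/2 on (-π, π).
Compute the real Fourier coefficients first: a_6 = 0, b_6 = 0.
Then c_6 = (a_6 − i·b_6)/2 = 0.

Final answer: 0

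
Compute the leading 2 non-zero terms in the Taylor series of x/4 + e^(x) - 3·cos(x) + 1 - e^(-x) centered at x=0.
9·x/4 - 2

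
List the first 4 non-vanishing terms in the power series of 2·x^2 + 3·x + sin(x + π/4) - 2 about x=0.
-√(2)·x^3/12 + x^2·(2 - √(2)/4) + x·(√(2)/2 + 3) - 2 + √(2)/2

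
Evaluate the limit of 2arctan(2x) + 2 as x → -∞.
Evaluate the dominant behaviour as x → -∞; each term tends to a finite value or vanishes.
Limit = 2 - π.

Final answer: 2 - π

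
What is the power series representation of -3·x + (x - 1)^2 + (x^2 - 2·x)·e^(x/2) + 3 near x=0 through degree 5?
x^5/64 + x^4/12 + x^3/4 + x^2 - 7·x + 4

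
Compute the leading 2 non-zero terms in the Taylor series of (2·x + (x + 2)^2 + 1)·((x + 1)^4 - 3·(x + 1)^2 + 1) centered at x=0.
-16·x - 5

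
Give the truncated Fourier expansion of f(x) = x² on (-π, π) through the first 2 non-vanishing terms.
-4·cos(x) + π^2/3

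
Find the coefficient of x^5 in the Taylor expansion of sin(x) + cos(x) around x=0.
Expand to order 5: sin(x) + cos(x) = x^5/120 + x^4/24 - x^3/6 - x^2/2 + x + 1 + O(x^6).
The coefficient of x^5 is 1/120.

Final answer: 1/120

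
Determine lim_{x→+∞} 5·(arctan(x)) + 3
Evaluate the dominant behaviour as x → +∞; each term tends to a finite value or vanishes.
Limit = 3 + 5·π/2.

Final answer: 3 + 5·π/2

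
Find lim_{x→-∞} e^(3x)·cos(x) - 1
Evaluate the dominant behaviour as x → -∞; each term tends to a finite value or vanishes.
Limit = -1.

Final answer: -1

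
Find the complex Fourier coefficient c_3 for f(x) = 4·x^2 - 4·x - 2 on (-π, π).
Compute the real Fourier coefficients first: a_3 = -16/9, b_3 = -8/3.
Then c_3 = (a_3 − i·b_3)/2 = -8/9 + 4·i/3.

Final answer: -8/9 + 4·i/3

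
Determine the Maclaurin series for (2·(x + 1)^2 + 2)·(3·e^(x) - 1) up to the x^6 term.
11·x^6/30 + 8·x^5/5 + 11·x^4/2 + 14·x^3 + 22·x^2 + 20·x + 8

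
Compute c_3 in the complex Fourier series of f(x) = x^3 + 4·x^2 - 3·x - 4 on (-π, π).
Compute the real Fourier coefficients first: a_3 = -16/9, b_3 = -22/9 + 2·π^2/3.
Then c_3 = (a_3 − i·b_3)/2 = -8/9 - i·π^2/3 + 11·i/9.

Final answer: -8/9 - i·π^2/3 + 11·i/9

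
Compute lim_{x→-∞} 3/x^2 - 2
Evaluate the dominant behaviour as x → -∞; each term tends to a finite value or vanishes.
Limit = -2.

Final answer: -2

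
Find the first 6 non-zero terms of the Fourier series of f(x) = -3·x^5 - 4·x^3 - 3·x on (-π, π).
(-678 - 6·π^4 + 112·π^2)·sin(x) + (-11·π^2 + 39/2 + 3·π^4)·sin(2·x) + (-2·π^4 - 86/27 + 16·π^2/9)·sin(3·x) + (π^2/8 + 93/64 + 3·π^4/2)·sin(4·x) + (-6·π^4/5 - 16·π^2/25 - 654/625)·sin(5·x) + (47/54 + 7·π^2/9 + π^4)·sin(6·x)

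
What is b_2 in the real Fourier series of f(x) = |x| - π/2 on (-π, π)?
b_2 = (1/π) ∫_{-π}^{π} f(x)·sin(2x) dx.
Evaluate the integral (use parity and integration by parts as needed): b_2 = 0.

Final answer: 0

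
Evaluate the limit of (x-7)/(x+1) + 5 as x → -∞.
Evaluate the dominant behaviour as x → -∞; each term tends to a finite value or vanishes.
Limit = 6.

Final answer: 6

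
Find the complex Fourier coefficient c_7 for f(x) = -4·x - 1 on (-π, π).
Compute the real Fourier coefficients first: a_7 = 0, b_7 = -8/7.
Then c_7 = (a_7 − i·b_7)/2 = 4·i/7.

Final answer: 4·i/7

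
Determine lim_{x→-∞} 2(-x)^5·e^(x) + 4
The product is a 0·∞ indeterminate form at x → -∞.
Rewrite the product as 2(-x)^5 / e^(-x) (an ∞/∞ form) and apply L'Hôpital, or use the standard hierarchy e^(|x|) ≫ |(-x)^5| as x → -∞.
The indeterminate product → 0, so the limit = 4.

Final answer: 4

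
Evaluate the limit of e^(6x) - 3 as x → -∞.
Evaluate the dominant behaviour as x → -∞; each term tends to a finite value or vanishes.
Limit = -3.

Final answer: -3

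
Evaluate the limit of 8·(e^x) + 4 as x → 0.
Direct substitution at x = 0 gives 12.

Final answer: 12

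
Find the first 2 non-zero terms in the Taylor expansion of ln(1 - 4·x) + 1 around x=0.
1 - 4·x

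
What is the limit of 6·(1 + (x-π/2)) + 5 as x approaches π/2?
Direct substitution at x = π/2 gives 11.

Final answer: 11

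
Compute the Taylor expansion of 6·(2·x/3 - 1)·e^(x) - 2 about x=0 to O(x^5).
5·x^4/12 + x^3 + x^2 - 2·x - 8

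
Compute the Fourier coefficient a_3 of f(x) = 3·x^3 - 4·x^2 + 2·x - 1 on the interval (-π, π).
a_3 = (1/π) ∫_{-π}^{π} f(x)·cos(3x) dx.
Evaluate the integral (use parity and integration by parts as needed): a_3 = 16/9.

Final answer: 16/9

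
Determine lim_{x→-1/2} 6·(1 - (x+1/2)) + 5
Direct substitution at x = -1/2 gives 11.

Final answer: 11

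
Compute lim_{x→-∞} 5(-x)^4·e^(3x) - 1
The product is a 0·∞ indeterminate form at x → -∞.
Rewrite the product as 5(-x)^4 / e^(-3x) (an ∞/∞ form) and apply L'Hôpital, or use the standard hierarchy e^(3|x|) ≫ |(-x)^4| as x → -∞.
The indeterminate product → 0, so the limit = -1.

Final answer: -1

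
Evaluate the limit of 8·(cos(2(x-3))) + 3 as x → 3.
Direct substitution at x = 3 gives 11.

Final answer: 11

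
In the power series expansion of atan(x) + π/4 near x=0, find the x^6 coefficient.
Expand to order 6: atan(x) + π/4 = x^5/5 - x^3/3 + x + π/4 + O(x^7).
The coefficient of x^6 is 0.

Final answer: 0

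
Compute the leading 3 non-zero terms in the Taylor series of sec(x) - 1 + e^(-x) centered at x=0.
x^2 - x + 1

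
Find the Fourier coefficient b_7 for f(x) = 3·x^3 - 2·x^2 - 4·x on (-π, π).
b_7 = (1/π) ∫_{-π}^{π} f(x)·sin(7x) dx.
Evaluate the integral (use parity and integration by parts as needed): b_7 = -428/343 + 6·π^2/7.

Final answer: -428/343 + 6·π^2/7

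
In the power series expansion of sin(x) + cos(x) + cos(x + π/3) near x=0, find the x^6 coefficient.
Expand to order 6: sin(x) + cos(x) + cos(x + π/3) = -x^6/480 + x^5·(1/120 - √(3)/240) + x^4/16 + x^3·(-1/6 + √(3)/12) - 3·x^2/4 + x·(1 - √(3)/2) + 3/2 + O(x^7).
The coefficient of x^6 is -1/480.

Final answer: -1/480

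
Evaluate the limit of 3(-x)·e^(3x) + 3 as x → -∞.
The product is a 0·∞ indeterminate form at x → -∞.
Rewrite the product as 3(-x) / e^(-3x) (an ∞/∞ form) and apply L'Hôpital, or use the standard hierarchy e^(3|x|) ≫ |(-x)| as x → -∞.
The indeterminate product → 0, so the limit = 3.

Final answer: 3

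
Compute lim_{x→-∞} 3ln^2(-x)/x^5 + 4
The quotient is an ∞/∞ indeterminate form as x → -∞.
Compare growth rates of the dominant terms (exponentials ≫ polynomials ≫ logarithms), or apply L'Hôpital's rule; the quotient → 0.
Adding the constant: 0 + 4 = 4. Limit = 4.

Final answer: 4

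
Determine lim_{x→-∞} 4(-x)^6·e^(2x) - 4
The product is a 0·∞ indeterminate form at x → -∞.
Rewrite the product as 4(-x)^6 / e^(-2x) (an ∞/∞ form) and apply L'Hôpital, or use the standard hierarchy e^(2|x|) ≫ |(-x)^6| as x → -∞.
The indeterminate product → 0, so the limit = -4.

Final answer: -4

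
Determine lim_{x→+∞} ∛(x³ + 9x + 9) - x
This is an ∞ − ∞ indeterminate form.
Multiply by (A² + AB + B²)/(A² + AB + B²) where A = ∛(x³+9x + 9), B = x to use A³ − B³ = (A−B)(A²+AB+B²); the x³ terms cancel, leaving (9x + 9)/(A²+AB+B²) with denominator ~ 3x², so the limit is 0.
Limit = 0.

Final answer: 0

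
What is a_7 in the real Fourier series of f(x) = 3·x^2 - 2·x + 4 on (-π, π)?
a_7 = (1/π) ∫_{-π}^{π} f(x)·cos(7x) dx.
Evaluate the integral (use parity and integration by parts as needed): a_7 = -12/49.

Final answer: -12/49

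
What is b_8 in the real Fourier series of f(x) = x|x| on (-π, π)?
b_8 = (1/π) ∫_{-π}^{π} f(x)·sin(8x) dx.
Evaluate the integral (use parity and integration by parts as needed): b_8 = -π/4.

Final answer: -π/4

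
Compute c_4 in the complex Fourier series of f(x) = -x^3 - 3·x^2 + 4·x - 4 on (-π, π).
Compute the real Fourier coefficients first: a_4 = -3/4, b_4 = -35/16 + π^2/2.
Then c_4 = (a_4 − i·b_4)/2 = -3/8 - i·π^2/4 + 35·i/32.

Final answer: -3/8 - i·π^2/4 + 35·i/32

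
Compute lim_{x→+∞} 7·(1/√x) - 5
Evaluate the dominant behaviour as x → +∞; each term tends to a finite value or vanishes.
Limit = -5.

Final answer: -5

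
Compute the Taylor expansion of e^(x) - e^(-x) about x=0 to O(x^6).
x^5/60 + x^3/3 + 2·x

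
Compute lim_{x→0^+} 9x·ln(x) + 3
The product is a 0·∞ indeterminate form at x → 0⁺.
Rewrite the product as 9·ln(x) / x^(-1) and apply L'Hôpital, or use the standard hierarchy x^(-1) ≫ |ln x| as x → 0⁺.
The indeterminate product → 0, so the limit = 3.

Final answer: 3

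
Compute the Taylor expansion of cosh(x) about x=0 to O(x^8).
x^6/720 + x^4/24 + x^2/2 + 1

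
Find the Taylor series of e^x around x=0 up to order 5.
x^5/120 + x^4/24 + x^3/6 + x^2/2 + x + 1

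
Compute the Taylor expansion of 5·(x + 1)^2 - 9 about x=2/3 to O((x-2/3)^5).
44/9 + 50·(x - 2/3)/3 + 5·(x - 2/3)^2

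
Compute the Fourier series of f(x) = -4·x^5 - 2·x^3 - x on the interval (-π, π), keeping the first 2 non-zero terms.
(-938 - 8·π^4 + 156·π^2)·sin(x) + (-18·π^2 + 28 + 4·π^4)·sin(2·x)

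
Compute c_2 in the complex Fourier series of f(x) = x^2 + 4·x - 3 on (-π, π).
Compute the real Fourier coefficients first: a_2 = 1, b_2 = -4.
Then c_2 = (a_2 − i·b_2)/2 = 1/2 + 2·i.

Final answer: 1/2 + 2·i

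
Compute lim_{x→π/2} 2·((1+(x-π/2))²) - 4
Direct substitution at x = π/2 gives -2.

Final answer: -2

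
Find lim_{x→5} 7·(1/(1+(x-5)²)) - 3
Direct substitution at x = 5 gives 4.

Final answer: 4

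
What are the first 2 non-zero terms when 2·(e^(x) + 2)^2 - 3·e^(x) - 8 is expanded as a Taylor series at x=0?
9·x + 7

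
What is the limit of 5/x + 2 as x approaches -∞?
Evaluate the dominant behaviour as x → -∞; each term tends to a finite value or vanishes.
Limit = 2.

Final answer: 2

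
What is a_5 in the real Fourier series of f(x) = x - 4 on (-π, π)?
a_5 = (1/π) ∫_{-π}^{π} f(x)·cos(5x) dx.
Evaluate the integral (use parity and integration by parts as needed): a_5 = 0.

Final answer: 0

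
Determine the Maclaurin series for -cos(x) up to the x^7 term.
x^6/720 - x^4/24 + x^2/2 - 1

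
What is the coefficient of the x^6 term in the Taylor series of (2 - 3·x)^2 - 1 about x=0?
Expand to order 6: (2 - 3·x)^2 - 1 = 9·x^2 - 12·x + 3 + O(x^7).
The coefficient of x^6 is 0.

Final answer: 0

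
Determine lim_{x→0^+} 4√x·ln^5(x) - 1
The product is a 0·∞ indeterminate form at x → 0⁺.
Rewrite the product as 4·ln^5(x) / x^(-1/2) and apply L'Hôpital, or use the standard hierarchy x^(-1/2) ≫ |ln x|^5 as x → 0⁺.
The indeterminate product → 0, so the limit = -1.

Final answer: -1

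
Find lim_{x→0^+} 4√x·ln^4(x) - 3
The product is a 0·∞ indeterminate form at x → 0⁺.
Rewrite the product as 4·ln^4(x) / x^(-1/2) and apply L'Hôpital, or use the standard hierarchy x^(-1/2) ≫ |ln x|^4 as x → 0⁺.
The indeterminate product → 0, so the limit = -3.

Final answer: -3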